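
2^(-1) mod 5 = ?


Use the extended Euclidean algorithm on (5, 2); each row r = 5*s + 2*t:
r=5, s=1, t=0
r=2, s=0, t=1
q=2: r=1, s=1, t=-2   [5*(1) + 2*(-2) = 1]
q=2: r=0, s=-2, t=5   [5*(-2) + 2*(5) = 0]
GCD = 1 with t = -2, so 2*(-2) ≡ 1 (mod 5)
Inverse = -2 mod 5 = 3
Check: 2 * 3 = 6 ≡ 1 (mod 5)

2^(-1) ≡ 3 (mod 5)


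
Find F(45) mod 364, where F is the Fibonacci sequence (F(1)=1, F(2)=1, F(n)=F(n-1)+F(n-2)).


F(k) mod 364 for k=1..45:
1, 1, 2, 3, 5, 8, 13, 21, 34, 55, 89, 144, 233, 13, 246, 259, 141, 36, 177, 213, 26, 239, 265, 140, 41, 181, 222, 39, 261, 300, 197, 133, 330, 99, 65, 164, 229, 29, 258, 287, 181, 104, 285, 25, 310
F(45) mod 364 = 310


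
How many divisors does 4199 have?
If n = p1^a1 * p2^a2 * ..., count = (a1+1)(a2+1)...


4199 = 13^1 × 17^1 × 19^1
d(4199) = (1+1) × (1+1) × (1+1) = 8

8 divisors


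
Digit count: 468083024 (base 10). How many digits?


468083024 has 9 digits in base 10
floor(log10(468083024)) + 1 = floor(8.6703) + 1 = 9

9 digits (base 10)


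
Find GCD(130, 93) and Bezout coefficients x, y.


Tabular extended Euclidean (each row: r = 130*s + 93*t):
r=130, s=1, t=0
r=93, s=0, t=1
q=1: r=37, s=1, t=-1   [130*(1) + 93*(-1) = 37]
q=2: r=19, s=-2, t=3   [130*(-2) + 93*(3) = 19]
q=1: r=18, s=3, t=-4   [130*(3) + 93*(-4) = 18]
q=1: r=1, s=-5, t=7   [130*(-5) + 93*(7) = 1]
q=18: r=0, s=93, t=-130   [130*(93) + 93*(-130) = 0]
GCD = 1; from the row with r=1: x=-5, y=7
Check: 130*(-5) + 93*(7) = -650 + 651 = 1

GCD = 1, x = -5, y = 7


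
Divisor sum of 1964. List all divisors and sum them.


Divisors of 1964: 1, 2, 4, 491, 982, 1964
Sum = 1 + 2 + 4 + 491 + 982 + 1964 = 3444

σ(1964) = 3444


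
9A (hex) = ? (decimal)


9A (base 16) = 154 (decimal)
154 (decimal) = 154 (base 10)


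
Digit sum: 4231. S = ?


4 + 2 + 3 + 1 = 10


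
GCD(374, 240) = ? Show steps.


374 = 1 * 240 + 134
240 = 1 * 134 + 106
134 = 1 * 106 + 28
106 = 3 * 28 + 22
28 = 1 * 22 + 6
22 = 3 * 6 + 4
6 = 1 * 4 + 2
4 = 2 * 2 + 0
GCD = 2


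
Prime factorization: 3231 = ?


3231 / 3 = 1077
1077 / 3 = 359
359 / 359 = 1
3231 = 3^2 × 359


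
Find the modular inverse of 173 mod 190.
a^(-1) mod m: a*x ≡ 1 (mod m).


Use the extended Euclidean algorithm on (190, 173); each row r = 190*s + 173*t:
r=190, s=1, t=0
r=173, s=0, t=1
q=1: r=17, s=1, t=-1   [190*(1) + 173*(-1) = 17]
q=10: r=3, s=-10, t=11   [190*(-10) + 173*(11) = 3]
q=5: r=2, s=51, t=-56   [190*(51) + 173*(-56) = 2]
q=1: r=1, s=-61, t=67   [190*(-61) + 173*(67) = 1]
q=2: r=0, s=173, t=-190   [190*(173) + 173*(-190) = 0]
GCD = 1 with t = 67, so 173*(67) ≡ 1 (mod 190)
Inverse = 67 mod 190 = 67
Check: 173 * 67 = 11591 ≡ 1 (mod 190)

173^(-1) ≡ 67 (mod 190)


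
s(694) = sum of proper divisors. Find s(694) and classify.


Proper divisors: 1, 2, 347
Sum = 1 + 2 + 347 = 350
350 < 694 → deficient

s(694) = 350 (deficient)


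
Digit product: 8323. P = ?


8 × 3 × 2 × 3 = 144


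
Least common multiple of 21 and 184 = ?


GCD(21, 184) = 1
LCM = 21*184/1 = 3864/1 = 3864

LCM = 3864


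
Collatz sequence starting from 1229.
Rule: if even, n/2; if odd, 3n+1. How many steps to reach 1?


1229 → 3688 → 1844 → 922 → 461 → 1384 → 692 → 346 → 173 → 520 → 260 → 130 → 65 → 196 → 98 → 49 → 148 → 74 → 37 → 112 → 56 → 28 → 14 → 7 → 22 → 11 → 34 → 17 → 52 → 26 → 13 → 40 → 20 → 10 → 5 → 16 → 8 → 4 → 2 → 1
Total steps = 39

39 steps


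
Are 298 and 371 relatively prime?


Euclidean algorithm:
371 = 1 * 298 + 73
298 = 4 * 73 + 6
73 = 12 * 6 + 1
6 = 6 * 1 + 0
GCD(298, 371) = 1

Yes, coprime (GCD = 1)


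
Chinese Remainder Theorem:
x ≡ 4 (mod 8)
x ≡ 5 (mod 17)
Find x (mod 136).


M = 8*17 = 136
M1 = M/8 = 17, M2 = M/17 = 8
M1^(-1) mod 8 = 1, M2^(-1) mod 17 = 15
x = 4*17*1 + 5*8*15 = 668
668 mod 136 = 124
Check: 124 mod 8 = 4 ✓, 124 mod 17 = 5 ✓

x ≡ 124 (mod 136)


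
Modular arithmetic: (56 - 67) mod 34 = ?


56 - 67 = -11
-11 mod 34 = 23


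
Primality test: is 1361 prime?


Check divisors up to sqrt(1361) = 36.8917
No divisors found.
1361 is prime.

Yes, 1361 is prime


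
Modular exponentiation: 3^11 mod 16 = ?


3^1 mod 16 = 3
3^2 mod 16 = 9
3^3 mod 16 = 11
3^4 mod 16 = 1
3^5 mod 16 = 3
3^6 mod 16 = 9
3^7 mod 16 = 11
3^8 mod 16 = 1
3^9 mod 16 = 3
3^10 mod 16 = 9
3^11 mod 16 = 11


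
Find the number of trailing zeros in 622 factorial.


floor(622/5) = 124
floor(622/25) = 24
floor(622/125) = 4
Total = 152

152 trailing zeros


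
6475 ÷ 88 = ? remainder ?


6475 = 88 * 73 + 51
Check: 6424 + 51 = 6475

q = 73, r = 51


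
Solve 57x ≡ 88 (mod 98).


GCD(57, 98) = 1, unique solution
a^(-1) mod 98 = 43
x = 43 * 88 mod 98 = 60

x ≡ 60 (mod 98)


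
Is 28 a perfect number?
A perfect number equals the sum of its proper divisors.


Proper divisors of 28: 1, 2, 4, 7, 14
Sum = 1 + 2 + 4 + 7 + 14 = 28

Yes, 28 is perfect (28 = 28)


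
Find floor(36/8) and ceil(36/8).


36/8 = 4.5000
floor = 4
ceil = 5

floor = 4, ceil = 5


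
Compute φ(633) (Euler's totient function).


633 = 3 × 211
Prime factors: 3, 211
φ(633) = 633 × (1-1/3) × (1-1/211)
= 633 × 2/3 × 210/211 = 420

φ(633) = 420


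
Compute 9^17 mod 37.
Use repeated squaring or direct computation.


9^1 mod 37 = 9
9^2 mod 37 = 7
9^3 mod 37 = 26
9^4 mod 37 = 12
9^5 mod 37 = 34
9^6 mod 37 = 10
9^7 mod 37 = 16
9^8 mod 37 = 33
9^9 mod 37 = 1
9^10 mod 37 = 9
9^11 mod 37 = 7
9^12 mod 37 = 26
9^13 mod 37 = 12
9^14 mod 37 = 34
9^15 mod 37 = 10
9^16 mod 37 = 16
9^17 mod 37 = 33


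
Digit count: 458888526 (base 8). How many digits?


458888526 in base 8 = 3326412516
Number of digits = 10

10 digits (base 8)


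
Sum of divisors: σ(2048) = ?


Divisors of 2048: 1, 2, 4, 8, 16, 32, 64, 128, 256, 512, 1024, 2048
Sum = 1 + 2 + 4 + 8 + 16 + 32 + 64 + 128 + 256 + 512 + 1024 + 2048 = 4095

σ(2048) = 4095


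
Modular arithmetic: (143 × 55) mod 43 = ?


143 × 55 = 7865
7865 mod 43 = 39


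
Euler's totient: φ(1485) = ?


1485 = 3^3 × 5 × 11
Prime factors: 3, 5, 11
φ(1485) = 1485 × (1-1/3) × (1-1/5) × (1-1/11)
= 1485 × 2/3 × 4/5 × 10/11 = 720

φ(1485) = 720


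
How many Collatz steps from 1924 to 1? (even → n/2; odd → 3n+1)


1924 → 962 → 481 → 1444 → 722 → 361 → 1084 → 542 → 271 → 814 → 407 → 1222 → 611 → 1834 → 917 → 2752 → 1376 → 688 → 344 → 172 → 86 → 43 → 130 → 65 → 196 → 98 → 49 → 148 → 74 → 37 → 112 → 56 → 28 → 14 → 7 → 22 → 11 → 34 → 17 → 52 → 26 → 13 → 40 → 20 → 10 → 5 → 16 → 8 → 4 → 2 → 1
Total steps = 50

50 steps


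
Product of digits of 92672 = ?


9 × 2 × 6 × 7 × 2 = 1512


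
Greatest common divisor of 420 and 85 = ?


420 = 4 * 85 + 80
85 = 1 * 80 + 5
80 = 16 * 5 + 0
GCD = 5


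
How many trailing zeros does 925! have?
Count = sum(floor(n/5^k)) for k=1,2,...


floor(925/5) = 185
floor(925/25) = 37
floor(925/125) = 7
floor(925/625) = 1
Total = 230

230 trailing zeros


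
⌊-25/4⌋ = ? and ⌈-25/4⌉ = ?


-25/4 = -6.2500
floor = -7
ceil = -6

floor = -7, ceil = -6


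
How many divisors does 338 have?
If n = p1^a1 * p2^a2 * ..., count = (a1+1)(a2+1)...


338 = 2^1 × 13^2
d(338) = (1+1) × (2+1) = 6

6 divisors


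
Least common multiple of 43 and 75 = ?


GCD(43, 75) = 1
LCM = 43*75/1 = 3225/1 = 3225

LCM = 3225


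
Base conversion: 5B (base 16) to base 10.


5B (base 16) = 91 (decimal)
91 (decimal) = 91 (base 10)


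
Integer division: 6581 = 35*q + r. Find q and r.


6581 = 35 * 188 + 1
Check: 6580 + 1 = 6581

q = 188, r = 1


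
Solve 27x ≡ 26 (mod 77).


GCD(27, 77) = 1, unique solution
a^(-1) mod 77 = 20
x = 20 * 26 mod 77 = 58

x ≡ 58 (mod 77)


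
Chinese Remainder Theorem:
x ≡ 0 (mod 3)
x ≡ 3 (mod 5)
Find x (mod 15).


M = 3*5 = 15
M1 = M/3 = 5, M2 = M/5 = 3
M1^(-1) mod 3 = 2, M2^(-1) mod 5 = 2
x = 0*5*2 + 3*3*2 = 18
18 mod 15 = 3
Check: 3 mod 3 = 0 ✓, 3 mod 5 = 3 ✓

x ≡ 3 (mod 15)


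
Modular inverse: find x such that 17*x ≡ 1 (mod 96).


Use the extended Euclidean algorithm on (96, 17); each row r = 96*s + 17*t:
r=96, s=1, t=0
r=17, s=0, t=1
q=5: r=11, s=1, t=-5   [96*(1) + 17*(-5) = 11]
q=1: r=6, s=-1, t=6   [96*(-1) + 17*(6) = 6]
q=1: r=5, s=2, t=-11   [96*(2) + 17*(-11) = 5]
q=1: r=1, s=-3, t=17   [96*(-3) + 17*(17) = 1]
q=5: r=0, s=17, t=-96   [96*(17) + 17*(-96) = 0]
GCD = 1 with t = 17, so 17*(17) ≡ 1 (mod 96)
Inverse = 17 mod 96 = 17
Check: 17 * 17 = 289 ≡ 1 (mod 96)

17^(-1) ≡ 17 (mod 96)


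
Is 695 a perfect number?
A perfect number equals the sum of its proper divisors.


Proper divisors of 695: 1, 5, 139
Sum = 1 + 5 + 139 = 145

No, 695 is not perfect (145 ≠ 695)


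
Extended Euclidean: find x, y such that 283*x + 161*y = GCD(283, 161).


Tabular extended Euclidean (each row: r = 283*s + 161*t):
r=283, s=1, t=0
r=161, s=0, t=1
q=1: r=122, s=1, t=-1   [283*(1) + 161*(-1) = 122]
q=1: r=39, s=-1, t=2   [283*(-1) + 161*(2) = 39]
q=3: r=5, s=4, t=-7   [283*(4) + 161*(-7) = 5]
q=7: r=4, s=-29, t=51   [283*(-29) + 161*(51) = 4]
q=1: r=1, s=33, t=-58   [283*(33) + 161*(-58) = 1]
q=4: r=0, s=-161, t=283   [283*(-161) + 161*(283) = 0]
GCD = 1; from the row with r=1: x=33, y=-58
Check: 283*(33) + 161*(-58) = 9339 - 9338 = 1

GCD = 1, x = 33, y = -58


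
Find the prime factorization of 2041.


2041 / 13 = 157
157 / 157 = 1
2041 = 13 × 157


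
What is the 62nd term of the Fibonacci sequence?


Sequence: 1, 1, 2, 3, 5, 8, 13, 21, 34, 55, 89, 144, 233, 377, 610, 987, 1597, 2584, 4181, 6765, 10946, 17711, 28657, 46368, 75025, 121393, 196418, 317811, 514229, 832040, 1346269, 2178309, 3524578, 5702887, 9227465, 14930352, 24157817, 39088169, 63245986, 102334155, 165580141, 267914296, 433494437, 701408733, 1134903170, 1836311903, 2971215073, 4807526976, 7778742049, 12586269025, 20365011074, 32951280099, 53316291173, 86267571272, 139583862445, 225851433717, 365435296162, 591286729879, 956722026041, 1548008755920, 2504730781961, 4052739537881
F(62) = 4052739537881


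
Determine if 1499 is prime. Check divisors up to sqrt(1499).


Check divisors up to sqrt(1499) = 38.7169
No divisors found.
1499 is prime.

Yes, 1499 is prime


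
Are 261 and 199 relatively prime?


Euclidean algorithm:
261 = 1 * 199 + 62
199 = 3 * 62 + 13
62 = 4 * 13 + 10
13 = 1 * 10 + 3
10 = 3 * 3 + 1
3 = 3 * 1 + 0
GCD(261, 199) = 1

Yes, coprime (GCD = 1)


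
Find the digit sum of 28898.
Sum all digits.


2 + 8 + 8 + 9 + 8 = 35


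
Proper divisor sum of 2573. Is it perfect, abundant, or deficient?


Proper divisors: 1, 31, 83
Sum = 1 + 31 + 83 = 115
115 < 2573 → deficient

s(2573) = 115 (deficient)


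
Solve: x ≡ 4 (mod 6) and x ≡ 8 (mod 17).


M = 6*17 = 102
M1 = M/6 = 17, M2 = M/17 = 6
M1^(-1) mod 6 = 5, M2^(-1) mod 17 = 3
x = 4*17*5 + 8*6*3 = 484
484 mod 102 = 76
Check: 76 mod 6 = 4 ✓, 76 mod 17 = 8 ✓

x ≡ 76 (mod 102)


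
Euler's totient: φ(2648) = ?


2648 = 2^3 × 331
Prime factors: 2, 331
φ(2648) = 2648 × (1-1/2) × (1-1/331)
= 2648 × 1/2 × 330/331 = 1320

φ(2648) = 1320


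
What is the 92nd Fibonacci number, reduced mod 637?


F(k) mod 637 for k=1..92:
1, 1, 2, 3, 5, 8, 13, 21, 34, 55, 89, 144, 233, 377, 610, 350, 323, 36, 359, 395, 117, 512, 629, 504, 496, 363, 222, 585, 170, 118, 288, 406, 57, 463, 520, 346, 229, 575, 167, 105, 272, 377, 12, 389, 401, 153, 554, 70, 624, 57, 44, 101, 145, 246, 391, 0, 391, 391, 145, 536, 44, 580, 624, 567, 554, 484, 401, 248, 12, 260, 272, 532, 167, 62, 229, 291, 520, 174, 57, 231, 288, 519, 170, 52, 222, 274, 496, 133, 629, 125, 117, 242
F(92) mod 637 = 242


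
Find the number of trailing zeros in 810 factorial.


floor(810/5) = 162
floor(810/25) = 32
floor(810/125) = 6
floor(810/625) = 1
Total = 201

201 trailing zeros


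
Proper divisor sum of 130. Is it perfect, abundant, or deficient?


Proper divisors: 1, 2, 5, 10, 13, 26, 65
Sum = 1 + 2 + 5 + 10 + 13 + 26 + 65 = 122
122 < 130 → deficient

s(130) = 122 (deficient)


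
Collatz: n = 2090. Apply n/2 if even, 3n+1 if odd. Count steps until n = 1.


2090 → 1045 → 3136 → 1568 → 784 → 392 → 196 → 98 → 49 → 148 → 74 → 37 → 112 → 56 → 28 → 14 → 7 → 22 → 11 → 34 → 17 → 52 → 26 → 13 → 40 → 20 → 10 → 5 → 16 → 8 → 4 → 2 → 1
Total steps = 32

32 steps


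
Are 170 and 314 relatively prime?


Euclidean algorithm:
314 = 1 * 170 + 144
170 = 1 * 144 + 26
144 = 5 * 26 + 14
26 = 1 * 14 + 12
14 = 1 * 12 + 2
12 = 6 * 2 + 0
GCD(170, 314) = 2

No, not coprime (GCD = 2)


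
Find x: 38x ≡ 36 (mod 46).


GCD(38, 46) = 2 divides 36
Divide: 19x ≡ 18 (mod 23)
x ≡ 7 (mod 23)


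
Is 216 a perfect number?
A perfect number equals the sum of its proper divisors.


Proper divisors of 216: 1, 2, 3, 4, 6, 8, 9, 12, 18, 24, 27, 36, 54, 72, 108
Sum = 1 + 2 + 3 + 4 + 6 + 8 + 9 + 12 + 18 + 24 + 27 + 36 + 54 + 72 + 108 = 384

No, 216 is not perfect (384 ≠ 216)


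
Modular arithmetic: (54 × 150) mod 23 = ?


54 × 150 = 8100
8100 mod 23 = 4


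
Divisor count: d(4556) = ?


4556 = 2^2 × 17^1 × 67^1
d(4556) = (2+1) × (1+1) × (1+1) = 12

12 divisors


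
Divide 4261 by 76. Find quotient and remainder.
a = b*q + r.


4261 = 76 * 56 + 5
Check: 4256 + 5 = 4261

q = 56, r = 5


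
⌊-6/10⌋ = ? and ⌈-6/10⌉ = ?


-6/10 = -0.6000
floor = -1
ceil = 0

floor = -1, ceil = 0


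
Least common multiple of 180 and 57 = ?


GCD(180, 57) = 3
LCM = 180*57/3 = 10260/3 = 3420

LCM = 3420


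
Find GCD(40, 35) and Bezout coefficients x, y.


Tabular extended Euclidean (each row: r = 40*s + 35*t):
r=40, s=1, t=0
r=35, s=0, t=1
q=1: r=5, s=1, t=-1   [40*(1) + 35*(-1) = 5]
q=7: r=0, s=-7, t=8   [40*(-7) + 35*(8) = 0]
GCD = 5; from the row with r=5: x=1, y=-1
Check: 40*(1) + 35*(-1) = 40 - 35 = 5

GCD = 5, x = 1, y = -1


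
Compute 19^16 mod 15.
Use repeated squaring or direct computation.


19^1 mod 15 = 4
19^2 mod 15 = 1
19^3 mod 15 = 4
19^4 mod 15 = 1
19^5 mod 15 = 4
19^6 mod 15 = 1
19^7 mod 15 = 4
19^8 mod 15 = 1
19^9 mod 15 = 4
19^10 mod 15 = 1
19^11 mod 15 = 4
19^12 mod 15 = 1
19^13 mod 15 = 4
19^14 mod 15 = 1
19^15 mod 15 = 4
19^16 mod 15 = 1


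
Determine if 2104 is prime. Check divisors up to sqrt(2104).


2104 / 2 = 1052 (exact division)
2104 is NOT prime.

No, 2104 is not prime


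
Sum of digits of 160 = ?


1 + 6 + 0 = 7


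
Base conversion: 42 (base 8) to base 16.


42 (base 8) = 34 (decimal)
34 (decimal) = 22 (base 16)


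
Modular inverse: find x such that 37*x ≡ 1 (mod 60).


Use the extended Euclidean algorithm on (60, 37); each row r = 60*s + 37*t:
r=60, s=1, t=0
r=37, s=0, t=1
q=1: r=23, s=1, t=-1   [60*(1) + 37*(-1) = 23]
q=1: r=14, s=-1, t=2   [60*(-1) + 37*(2) = 14]
q=1: r=9, s=2, t=-3   [60*(2) + 37*(-3) = 9]
q=1: r=5, s=-3, t=5   [60*(-3) + 37*(5) = 5]
q=1: r=4, s=5, t=-8   [60*(5) + 37*(-8) = 4]
q=1: r=1, s=-8, t=13   [60*(-8) + 37*(13) = 1]
q=4: r=0, s=37, t=-60   [60*(37) + 37*(-60) = 0]
GCD = 1 with t = 13, so 37*(13) ≡ 1 (mod 60)
Inverse = 13 mod 60 = 13
Check: 37 * 13 = 481 ≡ 1 (mod 60)

37^(-1) ≡ 13 (mod 60)


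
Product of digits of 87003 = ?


8 × 7 × 0 × 0 × 3 = 0


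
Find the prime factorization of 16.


16 / 2 = 8
8 / 2 = 4
4 / 2 = 2
2 / 2 = 1
16 = 2^4


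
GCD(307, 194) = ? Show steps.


307 = 1 * 194 + 113
194 = 1 * 113 + 81
113 = 1 * 81 + 32
81 = 2 * 32 + 17
32 = 1 * 17 + 15
17 = 1 * 15 + 2
15 = 7 * 2 + 1
2 = 2 * 1 + 0
GCD = 1


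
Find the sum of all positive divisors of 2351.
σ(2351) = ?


Divisors of 2351: 1, 2351
Sum = 1 + 2351 = 2352

σ(2351) = 2352


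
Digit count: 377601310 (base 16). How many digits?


377601310 in base 16 = 1681BD1E
Number of digits = 8

8 digits (base 16)


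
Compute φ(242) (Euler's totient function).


242 = 2 × 11^2
Prime factors: 2, 11
φ(242) = 242 × (1-1/2) × (1-1/11)
= 242 × 1/2 × 10/11 = 110

φ(242) = 110


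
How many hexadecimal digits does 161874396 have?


161874396 in base 16 = 9A601DC
Number of digits = 7

7 digits (base 16)


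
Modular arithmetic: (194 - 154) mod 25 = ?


194 - 154 = 40
40 mod 25 = 15


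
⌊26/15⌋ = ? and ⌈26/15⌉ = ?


26/15 = 1.7333
floor = 1
ceil = 2

floor = 1, ceil = 2


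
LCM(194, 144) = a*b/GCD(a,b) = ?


GCD(194, 144) = 2
LCM = 194*144/2 = 27936/2 = 13968

LCM = 13968


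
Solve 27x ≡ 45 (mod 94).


GCD(27, 94) = 1, unique solution
a^(-1) mod 94 = 7
x = 7 * 45 mod 94 = 33

x ≡ 33 (mod 94)


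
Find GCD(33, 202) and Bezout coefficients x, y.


Tabular extended Euclidean (each row: r = 33*s + 202*t):
r=33, s=1, t=0
r=202, s=0, t=1
q=0: r=33, s=1, t=0   [33*(1) + 202*(0) = 33]
q=6: r=4, s=-6, t=1   [33*(-6) + 202*(1) = 4]
q=8: r=1, s=49, t=-8   [33*(49) + 202*(-8) = 1]
q=4: r=0, s=-202, t=33   [33*(-202) + 202*(33) = 0]
GCD = 1; from the row with r=1: x=49, y=-8
Check: 33*(49) + 202*(-8) = 1617 - 1616 = 1

GCD = 1, x = 49, y = -8


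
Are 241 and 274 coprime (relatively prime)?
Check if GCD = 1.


Euclidean algorithm:
274 = 1 * 241 + 33
241 = 7 * 33 + 10
33 = 3 * 10 + 3
10 = 3 * 3 + 1
3 = 3 * 1 + 0
GCD(241, 274) = 1

Yes, coprime (GCD = 1)


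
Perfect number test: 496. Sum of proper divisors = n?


Proper divisors of 496: 1, 2, 4, 8, 16, 31, 62, 124, 248
Sum = 1 + 2 + 4 + 8 + 16 + 31 + 62 + 124 + 248 = 496

Yes, 496 is perfect (496 = 496)


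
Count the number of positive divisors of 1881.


1881 = 3^2 × 11^1 × 19^1
d(1881) = (2+1) × (1+1) × (1+1) = 12

12 divisors


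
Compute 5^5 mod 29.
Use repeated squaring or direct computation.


5^1 mod 29 = 5
5^2 mod 29 = 25
5^3 mod 29 = 9
5^4 mod 29 = 16
5^5 mod 29 = 22


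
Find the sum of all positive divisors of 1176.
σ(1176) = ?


Divisors of 1176: 1, 2, 3, 4, 6, 7, 8, 12, 14, 21, 24, 28, 42, 49, 56, 84, 98, 147, 168, 196, 294, 392, 588, 1176
Sum = 1 + 2 + 3 + 4 + 6 + 7 + 8 + 12 + 14 + 21 + 24 + 28 + 42 + 49 + 56 + 84 + 98 + 147 + 168 + 196 + 294 + 392 + 588 + 1176 = 3420

σ(1176) = 3420


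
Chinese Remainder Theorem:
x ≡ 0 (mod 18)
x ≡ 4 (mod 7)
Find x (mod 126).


M = 18*7 = 126
M1 = M/18 = 7, M2 = M/7 = 18
M1^(-1) mod 18 = 13, M2^(-1) mod 7 = 2
x = 0*7*13 + 4*18*2 = 144
144 mod 126 = 18
Check: 18 mod 18 = 0 ✓, 18 mod 7 = 4 ✓

x ≡ 18 (mod 126)


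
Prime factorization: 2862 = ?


2862 / 2 = 1431
1431 / 3 = 477
477 / 3 = 159
159 / 3 = 53
53 / 53 = 1
2862 = 2 × 3^3 × 53


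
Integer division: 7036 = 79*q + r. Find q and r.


7036 = 79 * 89 + 5
Check: 7031 + 5 = 7036

q = 89, r = 5


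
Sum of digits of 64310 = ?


6 + 4 + 3 + 1 + 0 = 14


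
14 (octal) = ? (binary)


14 (base 8) = 12 (decimal)
12 (decimal) = 1100 (base 2)


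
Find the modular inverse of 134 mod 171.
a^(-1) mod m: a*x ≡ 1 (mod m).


Use the extended Euclidean algorithm on (171, 134); each row r = 171*s + 134*t:
r=171, s=1, t=0
r=134, s=0, t=1
q=1: r=37, s=1, t=-1   [171*(1) + 134*(-1) = 37]
q=3: r=23, s=-3, t=4   [171*(-3) + 134*(4) = 23]
q=1: r=14, s=4, t=-5   [171*(4) + 134*(-5) = 14]
q=1: r=9, s=-7, t=9   [171*(-7) + 134*(9) = 9]
q=1: r=5, s=11, t=-14   [171*(11) + 134*(-14) = 5]
q=1: r=4, s=-18, t=23   [171*(-18) + 134*(23) = 4]
q=1: r=1, s=29, t=-37   [171*(29) + 134*(-37) = 1]
q=4: r=0, s=-134, t=171   [171*(-134) + 134*(171) = 0]
GCD = 1 with t = -37, so 134*(-37) ≡ 1 (mod 171)
Inverse = -37 mod 171 = 134
Check: 134 * 134 = 17956 ≡ 1 (mod 171)

134^(-1) ≡ 134 (mod 171)


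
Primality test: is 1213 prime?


Check divisors up to sqrt(1213) = 34.8281
No divisors found.
1213 is prime.

Yes, 1213 is prime


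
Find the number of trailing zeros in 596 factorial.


floor(596/5) = 119
floor(596/25) = 23
floor(596/125) = 4
Total = 146

146 trailing zeros


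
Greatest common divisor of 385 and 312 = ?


385 = 1 * 312 + 73
312 = 4 * 73 + 20
73 = 3 * 20 + 13
20 = 1 * 13 + 7
13 = 1 * 7 + 6
7 = 1 * 6 + 1
6 = 6 * 1 + 0
GCD = 1


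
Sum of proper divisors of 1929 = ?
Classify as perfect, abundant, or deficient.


Proper divisors: 1, 3, 643
Sum = 1 + 3 + 643 = 647
647 < 1929 → deficient

s(1929) = 647 (deficient)


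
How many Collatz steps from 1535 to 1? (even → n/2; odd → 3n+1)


1535 → 4606 → 2303 → 6910 → 3455 → 10366 → 5183 → 15550 → 7775 → 23326 → 11663 → 34990 → 17495 → 52486 → 26243 → 78730 → 39365 → 118096 → 59048 → 29524 → 14762 → 7381 → 22144 → 11072 → 5536 → 2768 → 1384 → 692 → 346 → 173 → 520 → 260 → 130 → 65 → 196 → 98 → 49 → 148 → 74 → 37 → 112 → 56 → 28 → 14 → 7 → 22 → 11 → 34 → 17 → 52 → 26 → 13 → 40 → 20 → 10 → 5 → 16 → 8 → 4 → 2 → 1
Total steps = 60

60 steps


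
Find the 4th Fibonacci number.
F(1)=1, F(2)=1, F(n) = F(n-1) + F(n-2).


Sequence: 1, 1, 2, 3
F(4) = 3


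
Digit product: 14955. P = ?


1 × 4 × 9 × 5 × 5 = 900


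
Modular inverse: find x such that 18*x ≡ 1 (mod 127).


Use the extended Euclidean algorithm on (127, 18); each row r = 127*s + 18*t:
r=127, s=1, t=0
r=18, s=0, t=1
q=7: r=1, s=1, t=-7   [127*(1) + 18*(-7) = 1]
q=18: r=0, s=-18, t=127   [127*(-18) + 18*(127) = 0]
GCD = 1 with t = -7, so 18*(-7) ≡ 1 (mod 127)
Inverse = -7 mod 127 = 120
Check: 18 * 120 = 2160 ≡ 1 (mod 127)

18^(-1) ≡ 120 (mod 127)


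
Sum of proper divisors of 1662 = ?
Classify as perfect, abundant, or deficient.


Proper divisors: 1, 2, 3, 6, 277, 554, 831
Sum = 1 + 2 + 3 + 6 + 277 + 554 + 831 = 1674
1674 > 1662 → abundant

s(1662) = 1674 (abundant)


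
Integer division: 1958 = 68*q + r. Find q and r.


1958 = 68 * 28 + 54
Check: 1904 + 54 = 1958

q = 28, r = 54


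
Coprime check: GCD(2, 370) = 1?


Euclidean algorithm:
370 = 185 * 2 + 0
GCD(2, 370) = 2

No, not coprime (GCD = 2)


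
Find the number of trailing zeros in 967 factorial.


floor(967/5) = 193
floor(967/25) = 38
floor(967/125) = 7
floor(967/625) = 1
Total = 239

239 trailing zeros


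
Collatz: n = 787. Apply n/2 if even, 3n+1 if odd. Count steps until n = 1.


787 → 2362 → 1181 → 3544 → 1772 → 886 → 443 → 1330 → 665 → 1996 → 998 → 499 → 1498 → 749 → 2248 → 1124 → 562 → 281 → 844 → 422 → 211 → 634 → 317 → 952 → 476 → 238 → 119 → 358 → 179 → 538 → 269 → 808 → 404 → 202 → 101 → 304 → 152 → 76 → 38 → 19 → 58 → 29 → 88 → 44 → 22 → 11 → 34 → 17 → 52 → 26 → 13 → 40 → 20 → 10 → 5 → 16 → 8 → 4 → 2 → 1
Total steps = 59

59 steps


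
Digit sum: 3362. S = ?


3 + 3 + 6 + 2 = 14


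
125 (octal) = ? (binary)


125 (base 8) = 85 (decimal)
85 (decimal) = 1010101 (base 2)


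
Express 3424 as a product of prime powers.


3424 / 2 = 1712
1712 / 2 = 856
856 / 2 = 428
428 / 2 = 214
214 / 2 = 107
107 / 107 = 1
3424 = 2^5 × 107


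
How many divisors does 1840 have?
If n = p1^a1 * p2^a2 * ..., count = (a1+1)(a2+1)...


1840 = 2^4 × 5^1 × 23^1
d(1840) = (4+1) × (1+1) × (1+1) = 20

20 divisors


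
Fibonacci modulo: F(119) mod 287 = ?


F(k) mod 287 for k=1..119:
1, 1, 2, 3, 5, 8, 13, 21, 34, 55, 89, 144, 233, 90, 36, 126, 162, 1, 163, 164, 40, 204, 244, 161, 118, 279, 110, 102, 212, 27, 239, 266, 218, 197, 128, 38, 166, 204, 83, 0, 83, 83, 166, 249, 128, 90, 218, 21, 239, 260, 212, 185, 110, 8, 118, 126, 244, 83, 40, 123, 163, 286, 162, 161, 36, 197, 233, 143, 89, 232, 34, 266, 13, 279, 5, 284, 2, 286, 1, 0, 1, 1, 2, 3, 5, 8, 13, 21, 34, 55, 89, 144, 233, 90, 36, 126, 162, 1, 163, 164, 40, 204, 244, 161, 118, 279, 110, 102, 212, 27, 239, 266, 218, 197, 128, 38, 166, 204, 83
F(119) mod 287 = 83


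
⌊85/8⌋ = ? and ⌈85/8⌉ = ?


85/8 = 10.6250
floor = 10
ceil = 11

floor = 10, ceil = 11


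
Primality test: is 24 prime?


24 / 2 = 12 (exact division)
24 is NOT prime.

No, 24 is not prime


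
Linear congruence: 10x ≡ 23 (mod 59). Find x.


GCD(10, 59) = 1, unique solution
a^(-1) mod 59 = 6
x = 6 * 23 mod 59 = 20

x ≡ 20 (mod 59)


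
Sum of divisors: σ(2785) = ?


Divisors of 2785: 1, 5, 557, 2785
Sum = 1 + 5 + 557 + 2785 = 3348

σ(2785) = 3348


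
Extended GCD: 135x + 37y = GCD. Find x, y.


Tabular extended Euclidean (each row: r = 135*s + 37*t):
r=135, s=1, t=0
r=37, s=0, t=1
q=3: r=24, s=1, t=-3   [135*(1) + 37*(-3) = 24]
q=1: r=13, s=-1, t=4   [135*(-1) + 37*(4) = 13]
q=1: r=11, s=2, t=-7   [135*(2) + 37*(-7) = 11]
q=1: r=2, s=-3, t=11   [135*(-3) + 37*(11) = 2]
q=5: r=1, s=17, t=-62   [135*(17) + 37*(-62) = 1]
q=2: r=0, s=-37, t=135   [135*(-37) + 37*(135) = 0]
GCD = 1; from the row with r=1: x=17, y=-62
Check: 135*(17) + 37*(-62) = 2295 - 2294 = 1

GCD = 1, x = 17, y = -62


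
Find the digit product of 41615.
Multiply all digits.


4 × 1 × 6 × 1 × 5 = 120


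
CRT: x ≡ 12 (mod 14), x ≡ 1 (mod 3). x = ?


M = 14*3 = 42
M1 = M/14 = 3, M2 = M/3 = 14
M1^(-1) mod 14 = 5, M2^(-1) mod 3 = 2
x = 12*3*5 + 1*14*2 = 208
208 mod 42 = 40
Check: 40 mod 14 = 12 ✓, 40 mod 3 = 1 ✓

x ≡ 40 (mod 42)


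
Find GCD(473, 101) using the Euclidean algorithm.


473 = 4 * 101 + 69
101 = 1 * 69 + 32
69 = 2 * 32 + 5
32 = 6 * 5 + 2
5 = 2 * 2 + 1
2 = 2 * 1 + 0
GCD = 1


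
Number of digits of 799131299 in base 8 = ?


799131299 in base 8 = 5750343243
Number of digits = 10

10 digits (base 8)


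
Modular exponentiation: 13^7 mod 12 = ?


13^1 mod 12 = 1
13^2 mod 12 = 1
13^3 mod 12 = 1
13^4 mod 12 = 1
13^5 mod 12 = 1
13^6 mod 12 = 1
13^7 mod 12 = 1


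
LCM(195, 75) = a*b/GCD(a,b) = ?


GCD(195, 75) = 15
LCM = 195*75/15 = 14625/15 = 975

LCM = 975


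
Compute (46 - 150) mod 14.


46 - 150 = -104
-104 mod 14 = 8


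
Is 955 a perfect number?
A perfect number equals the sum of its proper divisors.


Proper divisors of 955: 1, 5, 191
Sum = 1 + 5 + 191 = 197

No, 955 is not perfect (197 ≠ 955)


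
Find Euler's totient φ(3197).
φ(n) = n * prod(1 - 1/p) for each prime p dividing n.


3197 = 23 × 139
Prime factors: 23, 139
φ(3197) = 3197 × (1-1/23) × (1-1/139)
= 3197 × 22/23 × 138/139 = 3036

φ(3197) = 3036


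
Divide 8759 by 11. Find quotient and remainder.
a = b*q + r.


8759 = 11 * 796 + 3
Check: 8756 + 3 = 8759

q = 796, r = 3


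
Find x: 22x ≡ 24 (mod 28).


GCD(22, 28) = 2 divides 24
Divide: 11x ≡ 12 (mod 14)
x ≡ 10 (mod 14)


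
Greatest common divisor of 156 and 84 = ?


156 = 1 * 84 + 72
84 = 1 * 72 + 12
72 = 6 * 12 + 0
GCD = 12


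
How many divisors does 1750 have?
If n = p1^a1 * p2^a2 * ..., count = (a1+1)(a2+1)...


1750 = 2^1 × 5^3 × 7^1
d(1750) = (1+1) × (3+1) × (1+1) = 16

16 divisors


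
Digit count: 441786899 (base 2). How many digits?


441786899 in base 2 = 11010010101010010001000010011
Number of digits = 29

29 digits (base 2)


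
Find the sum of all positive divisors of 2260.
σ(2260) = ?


Divisors of 2260: 1, 2, 4, 5, 10, 20, 113, 226, 452, 565, 1130, 2260
Sum = 1 + 2 + 4 + 5 + 10 + 20 + 113 + 226 + 452 + 565 + 1130 + 2260 = 4788

σ(2260) = 4788


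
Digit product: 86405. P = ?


8 × 6 × 4 × 0 × 5 = 0


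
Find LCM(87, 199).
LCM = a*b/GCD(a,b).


GCD(87, 199) = 1
LCM = 87*199/1 = 17313/1 = 17313

LCM = 17313


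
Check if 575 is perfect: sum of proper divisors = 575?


Proper divisors of 575: 1, 5, 23, 25, 115
Sum = 1 + 5 + 23 + 25 + 115 = 169

No, 575 is not perfect (169 ≠ 575)


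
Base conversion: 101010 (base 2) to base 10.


101010 (base 2) = 42 (decimal)
42 (decimal) = 42 (base 10)


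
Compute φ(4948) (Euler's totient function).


4948 = 2^2 × 1237
Prime factors: 2, 1237
φ(4948) = 4948 × (1-1/2) × (1-1/1237)
= 4948 × 1/2 × 1236/1237 = 2472

φ(4948) = 2472


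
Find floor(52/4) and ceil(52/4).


52/4 = 13.0000
floor = 13
ceil = 13

floor = 13, ceil = 13


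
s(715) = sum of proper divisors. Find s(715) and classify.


Proper divisors: 1, 5, 11, 13, 55, 65, 143
Sum = 1 + 5 + 11 + 13 + 55 + 65 + 143 = 293
293 < 715 → deficient

s(715) = 293 (deficient)


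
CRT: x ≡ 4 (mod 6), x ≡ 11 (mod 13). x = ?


M = 6*13 = 78
M1 = M/6 = 13, M2 = M/13 = 6
M1^(-1) mod 6 = 1, M2^(-1) mod 13 = 11
x = 4*13*1 + 11*6*11 = 778
778 mod 78 = 76
Check: 76 mod 6 = 4 ✓, 76 mod 13 = 11 ✓

x ≡ 76 (mod 78)


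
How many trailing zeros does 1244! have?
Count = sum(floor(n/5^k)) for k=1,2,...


floor(1244/5) = 248
floor(1244/25) = 49
floor(1244/125) = 9
floor(1244/625) = 1
Total = 307

307 trailing zeros


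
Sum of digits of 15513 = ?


1 + 5 + 5 + 1 + 3 = 15


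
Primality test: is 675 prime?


675 / 3 = 225 (exact division)
675 is NOT prime.

No, 675 is not prime


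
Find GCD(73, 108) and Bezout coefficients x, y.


Tabular extended Euclidean (each row: r = 73*s + 108*t):
r=73, s=1, t=0
r=108, s=0, t=1
q=0: r=73, s=1, t=0   [73*(1) + 108*(0) = 73]
q=1: r=35, s=-1, t=1   [73*(-1) + 108*(1) = 35]
q=2: r=3, s=3, t=-2   [73*(3) + 108*(-2) = 3]
q=11: r=2, s=-34, t=23   [73*(-34) + 108*(23) = 2]
q=1: r=1, s=37, t=-25   [73*(37) + 108*(-25) = 1]
q=2: r=0, s=-108, t=73   [73*(-108) + 108*(73) = 0]
GCD = 1; from the row with r=1: x=37, y=-25
Check: 73*(37) + 108*(-25) = 2701 - 2700 = 1

GCD = 1, x = 37, y = -25


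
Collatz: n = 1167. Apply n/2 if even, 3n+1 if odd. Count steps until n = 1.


1167 → 3502 → 1751 → 5254 → 2627 → 7882 → 3941 → 11824 → 5912 → 2956 → 1478 → 739 → 2218 → 1109 → 3328 → 1664 → 832 → 416 → 208 → 104 → 52 → 26 → 13 → 40 → 20 → 10 → 5 → 16 → 8 → 4 → 2 → 1
Total steps = 31

31 steps


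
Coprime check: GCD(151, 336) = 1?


Euclidean algorithm:
336 = 2 * 151 + 34
151 = 4 * 34 + 15
34 = 2 * 15 + 4
15 = 3 * 4 + 3
4 = 1 * 3 + 1
3 = 3 * 1 + 0
GCD(151, 336) = 1

Yes, coprime (GCD = 1)


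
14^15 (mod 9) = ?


14^1 mod 9 = 5
14^2 mod 9 = 7
14^3 mod 9 = 8
14^4 mod 9 = 4
14^5 mod 9 = 2
14^6 mod 9 = 1
14^7 mod 9 = 5
14^8 mod 9 = 7
14^9 mod 9 = 8
14^10 mod 9 = 4
14^11 mod 9 = 2
14^12 mod 9 = 1
14^13 mod 9 = 5
14^14 mod 9 = 7
14^15 mod 9 = 8


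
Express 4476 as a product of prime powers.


4476 / 2 = 2238
2238 / 2 = 1119
1119 / 3 = 373
373 / 373 = 1
4476 = 2^2 × 3 × 373


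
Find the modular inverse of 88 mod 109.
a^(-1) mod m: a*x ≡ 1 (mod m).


Use the extended Euclidean algorithm on (109, 88); each row r = 109*s + 88*t:
r=109, s=1, t=0
r=88, s=0, t=1
q=1: r=21, s=1, t=-1   [109*(1) + 88*(-1) = 21]
q=4: r=4, s=-4, t=5   [109*(-4) + 88*(5) = 4]
q=5: r=1, s=21, t=-26   [109*(21) + 88*(-26) = 1]
q=4: r=0, s=-88, t=109   [109*(-88) + 88*(109) = 0]
GCD = 1 with t = -26, so 88*(-26) ≡ 1 (mod 109)
Inverse = -26 mod 109 = 83
Check: 88 * 83 = 7304 ≡ 1 (mod 109)

88^(-1) ≡ 83 (mod 109)


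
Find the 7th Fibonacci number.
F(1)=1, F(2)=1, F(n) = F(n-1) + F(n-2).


Sequence: 1, 1, 2, 3, 5, 8, 13
F(7) = 13


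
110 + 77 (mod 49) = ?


110 + 77 = 187
187 mod 49 = 40


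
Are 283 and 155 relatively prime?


Euclidean algorithm:
283 = 1 * 155 + 128
155 = 1 * 128 + 27
128 = 4 * 27 + 20
27 = 1 * 20 + 7
20 = 2 * 7 + 6
7 = 1 * 6 + 1
6 = 6 * 1 + 0
GCD(283, 155) = 1

Yes, coprime (GCD = 1)


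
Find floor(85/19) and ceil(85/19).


85/19 = 4.4737
floor = 4
ceil = 5

floor = 4, ceil = 5


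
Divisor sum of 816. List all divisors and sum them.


Divisors of 816: 1, 2, 3, 4, 6, 8, 12, 16, 17, 24, 34, 48, 51, 68, 102, 136, 204, 272, 408, 816
Sum = 1 + 2 + 3 + 4 + 6 + 8 + 12 + 16 + 17 + 24 + 34 + 48 + 51 + 68 + 102 + 136 + 204 + 272 + 408 + 816 = 2232

σ(816) = 2232


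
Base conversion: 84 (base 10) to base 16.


84 (base 10) = 84 (decimal)
84 (decimal) = 54 (base 16)


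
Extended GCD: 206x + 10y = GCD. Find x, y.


Tabular extended Euclidean (each row: r = 206*s + 10*t):
r=206, s=1, t=0
r=10, s=0, t=1
q=20: r=6, s=1, t=-20   [206*(1) + 10*(-20) = 6]
q=1: r=4, s=-1, t=21   [206*(-1) + 10*(21) = 4]
q=1: r=2, s=2, t=-41   [206*(2) + 10*(-41) = 2]
q=2: r=0, s=-5, t=103   [206*(-5) + 10*(103) = 0]
GCD = 2; from the row with r=2: x=2, y=-41
Check: 206*(2) + 10*(-41) = 412 - 410 = 2

GCD = 2, x = 2, y = -41


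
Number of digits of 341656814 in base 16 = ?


341656814 in base 16 = 145D44EE
Number of digits = 8

8 digits (base 16)


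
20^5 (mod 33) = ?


20^1 mod 33 = 20
20^2 mod 33 = 4
20^3 mod 33 = 14
20^4 mod 33 = 16
20^5 mod 33 = 23


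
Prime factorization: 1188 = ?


1188 / 2 = 594
594 / 2 = 297
297 / 3 = 99
99 / 3 = 33
33 / 3 = 11
11 / 11 = 1
1188 = 2^2 × 3^3 × 11


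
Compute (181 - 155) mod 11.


181 - 155 = 26
26 mod 11 = 4


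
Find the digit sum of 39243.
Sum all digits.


3 + 9 + 2 + 4 + 3 = 21


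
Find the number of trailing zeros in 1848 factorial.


floor(1848/5) = 369
floor(1848/25) = 73
floor(1848/125) = 14
floor(1848/625) = 2
Total = 458

458 trailing zeros


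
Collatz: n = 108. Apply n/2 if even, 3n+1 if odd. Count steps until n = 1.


108 → 54 → 27 → 82 → 41 → 124 → 62 → 31 → 94 → 47 → 142 → 71 → 214 → 107 → 322 → 161 → 484 → 242 → 121 → 364 → 182 → 91 → 274 → 137 → 412 → 206 → 103 → 310 → 155 → 466 → 233 → 700 → 350 → 175 → 526 → 263 → 790 → 395 → 1186 → 593 → 1780 → 890 → 445 → 1336 → 668 → 334 → 167 → 502 → 251 → 754 → 377 → 1132 → 566 → 283 → 850 → 425 → 1276 → 638 → 319 → 958 → 479 → 1438 → 719 → 2158 → 1079 → 3238 → 1619 → 4858 → 2429 → 7288 → 3644 → 1822 → 911 → 2734 → 1367 → 4102 → 2051 → 6154 → 3077 → 9232 → 4616 → 2308 → 1154 → 577 → 1732 → 866 → 433 → 1300 → 650 → 325 → 976 → 488 → 244 → 122 → 61 → 184 → 92 → 46 → 23 → 70 → 35 → 106 → 53 → 160 → 80 → 40 → 20 → 10 → 5 → 16 → 8 → 4 → 2 → 1
Total steps = 113

113 steps


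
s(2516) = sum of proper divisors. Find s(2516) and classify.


Proper divisors: 1, 2, 4, 17, 34, 37, 68, 74, 148, 629, 1258
Sum = 1 + 2 + 4 + 17 + 34 + 37 + 68 + 74 + 148 + 629 + 1258 = 2272
2272 < 2516 → deficient

s(2516) = 2272 (deficient)


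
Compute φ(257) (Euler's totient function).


257 = 257
Prime factors: 257
φ(257) = 257 × (1-1/257)
= 257 × 256/257 = 256

φ(257) = 256


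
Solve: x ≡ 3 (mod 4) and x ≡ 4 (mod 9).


M = 4*9 = 36
M1 = M/4 = 9, M2 = M/9 = 4
M1^(-1) mod 4 = 1, M2^(-1) mod 9 = 7
x = 3*9*1 + 4*4*7 = 139
139 mod 36 = 31
Check: 31 mod 4 = 3 ✓, 31 mod 9 = 4 ✓

x ≡ 31 (mod 36)


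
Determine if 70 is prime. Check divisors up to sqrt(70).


70 / 2 = 35 (exact division)
70 is NOT prime.

No, 70 is not prime


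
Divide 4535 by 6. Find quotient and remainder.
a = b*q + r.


4535 = 6 * 755 + 5
Check: 4530 + 5 = 4535

q = 755, r = 5


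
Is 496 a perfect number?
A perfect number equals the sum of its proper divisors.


Proper divisors of 496: 1, 2, 4, 8, 16, 31, 62, 124, 248
Sum = 1 + 2 + 4 + 8 + 16 + 31 + 62 + 124 + 248 = 496

Yes, 496 is perfect (496 = 496)


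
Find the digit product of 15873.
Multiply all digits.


1 × 5 × 8 × 7 × 3 = 840


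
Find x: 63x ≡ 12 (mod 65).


GCD(63, 65) = 1, unique solution
a^(-1) mod 65 = 32
x = 32 * 12 mod 65 = 59

x ≡ 59 (mod 65)


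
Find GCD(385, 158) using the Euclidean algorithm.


385 = 2 * 158 + 69
158 = 2 * 69 + 20
69 = 3 * 20 + 9
20 = 2 * 9 + 2
9 = 4 * 2 + 1
2 = 2 * 1 + 0
GCD = 1


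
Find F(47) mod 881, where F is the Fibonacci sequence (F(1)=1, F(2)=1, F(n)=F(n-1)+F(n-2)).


F(k) mod 881 for k=1..47:
1, 1, 2, 3, 5, 8, 13, 21, 34, 55, 89, 144, 233, 377, 610, 106, 716, 822, 657, 598, 374, 91, 465, 556, 140, 696, 836, 651, 606, 376, 101, 477, 578, 174, 752, 45, 797, 842, 758, 719, 596, 434, 149, 583, 732, 434, 285
F(47) mod 881 = 285


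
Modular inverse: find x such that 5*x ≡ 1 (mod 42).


Use the extended Euclidean algorithm on (42, 5); each row r = 42*s + 5*t:
r=42, s=1, t=0
r=5, s=0, t=1
q=8: r=2, s=1, t=-8   [42*(1) + 5*(-8) = 2]
q=2: r=1, s=-2, t=17   [42*(-2) + 5*(17) = 1]
q=2: r=0, s=5, t=-42   [42*(5) + 5*(-42) = 0]
GCD = 1 with t = 17, so 5*(17) ≡ 1 (mod 42)
Inverse = 17 mod 42 = 17
Check: 5 * 17 = 85 ≡ 1 (mod 42)

5^(-1) ≡ 17 (mod 42)


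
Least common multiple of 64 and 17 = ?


GCD(64, 17) = 1
LCM = 64*17/1 = 1088/1 = 1088

LCM = 1088


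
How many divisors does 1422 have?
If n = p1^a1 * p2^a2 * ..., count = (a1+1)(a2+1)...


1422 = 2^1 × 3^2 × 79^1
d(1422) = (1+1) × (2+1) × (1+1) = 12

12 divisors


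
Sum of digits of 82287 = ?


8 + 2 + 2 + 8 + 7 = 27


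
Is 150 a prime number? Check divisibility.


150 / 2 = 75 (exact division)
150 is NOT prime.

No, 150 is not prime


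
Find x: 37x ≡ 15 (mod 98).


GCD(37, 98) = 1, unique solution
a^(-1) mod 98 = 53
x = 53 * 15 mod 98 = 11

x ≡ 11 (mod 98)


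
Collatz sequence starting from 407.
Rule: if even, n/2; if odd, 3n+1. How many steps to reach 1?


407 → 1222 → 611 → 1834 → 917 → 2752 → 1376 → 688 → 344 → 172 → 86 → 43 → 130 → 65 → 196 → 98 → 49 → 148 → 74 → 37 → 112 → 56 → 28 → 14 → 7 → 22 → 11 → 34 → 17 → 52 → 26 → 13 → 40 → 20 → 10 → 5 → 16 → 8 → 4 → 2 → 1
Total steps = 40

40 steps


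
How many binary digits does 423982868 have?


423982868 in base 2 = 11001010001010111011100010100
Number of digits = 29

29 digits (base 2)


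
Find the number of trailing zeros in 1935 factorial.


floor(1935/5) = 387
floor(1935/25) = 77
floor(1935/125) = 15
floor(1935/625) = 3
Total = 482

482 trailing zeros


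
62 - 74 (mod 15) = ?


62 - 74 = -12
-12 mod 15 = 3


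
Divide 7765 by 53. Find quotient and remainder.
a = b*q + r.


7765 = 53 * 146 + 27
Check: 7738 + 27 = 7765

q = 146, r = 27


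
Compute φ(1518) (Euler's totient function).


1518 = 2 × 3 × 11 × 23
Prime factors: 2, 3, 11, 23
φ(1518) = 1518 × (1-1/2) × (1-1/3) × (1-1/11) × (1-1/23)
= 1518 × 1/2 × 2/3 × 10/11 × 22/23 = 440

φ(1518) = 440


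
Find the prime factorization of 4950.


4950 / 2 = 2475
2475 / 3 = 825
825 / 3 = 275
275 / 5 = 55
55 / 5 = 11
11 / 11 = 1
4950 = 2 × 3^2 × 5^2 × 11


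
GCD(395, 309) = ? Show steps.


395 = 1 * 309 + 86
309 = 3 * 86 + 51
86 = 1 * 51 + 35
51 = 1 * 35 + 16
35 = 2 * 16 + 3
16 = 5 * 3 + 1
3 = 3 * 1 + 0
GCD = 1


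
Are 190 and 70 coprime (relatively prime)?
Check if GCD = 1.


Euclidean algorithm:
190 = 2 * 70 + 50
70 = 1 * 50 + 20
50 = 2 * 20 + 10
20 = 2 * 10 + 0
GCD(190, 70) = 10

No, not coprime (GCD = 10)


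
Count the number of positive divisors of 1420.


1420 = 2^2 × 5^1 × 71^1
d(1420) = (2+1) × (1+1) × (1+1) = 12

12 divisors


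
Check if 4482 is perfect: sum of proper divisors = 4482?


Proper divisors of 4482: 1, 2, 3, 6, 9, 18, 27, 54, 83, 166, 249, 498, 747, 1494, 2241
Sum = 1 + 2 + 3 + 6 + 9 + 18 + 27 + 54 + 83 + 166 + 249 + 498 + 747 + 1494 + 2241 = 5598

No, 4482 is not perfect (5598 ≠ 4482)


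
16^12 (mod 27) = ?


16^1 mod 27 = 16
16^2 mod 27 = 13
16^3 mod 27 = 19
16^4 mod 27 = 7
16^5 mod 27 = 4
16^6 mod 27 = 10
16^7 mod 27 = 25
16^8 mod 27 = 22
16^9 mod 27 = 1
16^10 mod 27 = 16
16^11 mod 27 = 13
16^12 mod 27 = 19


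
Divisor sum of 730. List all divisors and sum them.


Divisors of 730: 1, 2, 5, 10, 73, 146, 365, 730
Sum = 1 + 2 + 5 + 10 + 73 + 146 + 365 + 730 = 1332

σ(730) = 1332


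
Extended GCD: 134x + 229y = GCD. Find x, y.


Tabular extended Euclidean (each row: r = 134*s + 229*t):
r=134, s=1, t=0
r=229, s=0, t=1
q=0: r=134, s=1, t=0   [134*(1) + 229*(0) = 134]
q=1: r=95, s=-1, t=1   [134*(-1) + 229*(1) = 95]
q=1: r=39, s=2, t=-1   [134*(2) + 229*(-1) = 39]
q=2: r=17, s=-5, t=3   [134*(-5) + 229*(3) = 17]
q=2: r=5, s=12, t=-7   [134*(12) + 229*(-7) = 5]
q=3: r=2, s=-41, t=24   [134*(-41) + 229*(24) = 2]
q=2: r=1, s=94, t=-55   [134*(94) + 229*(-55) = 1]
q=2: r=0, s=-229, t=134   [134*(-229) + 229*(134) = 0]
GCD = 1; from the row with r=1: x=94, y=-55
Check: 134*(94) + 229*(-55) = 12596 - 12595 = 1

GCD = 1, x = 94, y = -55
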